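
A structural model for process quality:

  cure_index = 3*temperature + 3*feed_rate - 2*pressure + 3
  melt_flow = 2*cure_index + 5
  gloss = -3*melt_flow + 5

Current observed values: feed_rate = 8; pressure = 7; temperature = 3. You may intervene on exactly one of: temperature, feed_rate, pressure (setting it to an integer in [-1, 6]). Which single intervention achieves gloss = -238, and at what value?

Intervening on temperature: gloss = -18*temperature - 88. Reaching -238 requires temperature = 25/3, not an integer.
Intervening on feed_rate: gloss = -18*feed_rate + 2. Reaching -238 requires feed_rate = 40/3, not an integer.
Intervening on pressure: with other inputs at their observed values, gloss = 12*pressure - 226. Solving for -238 gives pressure = -1, within [-1, 6].

set pressure = -1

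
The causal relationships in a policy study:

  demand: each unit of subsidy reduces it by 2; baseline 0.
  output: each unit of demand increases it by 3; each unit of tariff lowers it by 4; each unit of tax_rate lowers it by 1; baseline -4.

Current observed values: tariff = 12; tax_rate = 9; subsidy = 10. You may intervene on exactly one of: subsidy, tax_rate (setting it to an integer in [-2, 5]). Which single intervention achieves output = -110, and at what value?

set tax_rate = -2

Intervening on subsidy: output = -6*subsidy - 61. Reaching -110 requires subsidy = 49/6, not an integer.
Intervening on tax_rate: with other inputs at their observed values, output = -tax_rate - 112. Solving for -110 gives tax_rate = -2, within [-2, 5].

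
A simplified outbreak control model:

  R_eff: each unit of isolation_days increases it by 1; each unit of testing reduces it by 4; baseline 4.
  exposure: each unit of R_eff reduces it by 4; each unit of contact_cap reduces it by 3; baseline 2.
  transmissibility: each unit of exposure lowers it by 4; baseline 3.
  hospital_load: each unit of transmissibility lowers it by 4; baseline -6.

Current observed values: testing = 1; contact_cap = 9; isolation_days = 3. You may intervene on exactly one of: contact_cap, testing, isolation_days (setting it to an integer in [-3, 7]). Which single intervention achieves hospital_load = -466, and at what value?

set contact_cap = 6

Intervening on contact_cap: with other inputs at their observed values, hospital_load = -48*contact_cap - 178. Solving for -466 gives contact_cap = 6, within [-3, 7].
Intervening on testing: hospital_load = 256*testing - 866. Reaching -466 requires testing = 25/16, not an integer.
Intervening on isolation_days: hospital_load = -64*isolation_days - 418. Reaching -466 requires isolation_days = 3/4, not an integer.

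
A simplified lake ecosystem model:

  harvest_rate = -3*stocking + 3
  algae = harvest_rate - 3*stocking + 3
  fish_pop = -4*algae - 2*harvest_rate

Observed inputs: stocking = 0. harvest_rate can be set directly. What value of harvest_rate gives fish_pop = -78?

Intervening on harvest_rate fixes its value directly, overriding its dependence on stocking.
Substituting into the algae equation gives algae = harvest_rate + 3.
Substituting into the fish_pop equation gives fish_pop = -6*harvest_rate - 12.
Solve -6*harvest_rate - 12 = -78: harvest_rate = (-78 + 12) / -6 = 11.

harvest_rate = 11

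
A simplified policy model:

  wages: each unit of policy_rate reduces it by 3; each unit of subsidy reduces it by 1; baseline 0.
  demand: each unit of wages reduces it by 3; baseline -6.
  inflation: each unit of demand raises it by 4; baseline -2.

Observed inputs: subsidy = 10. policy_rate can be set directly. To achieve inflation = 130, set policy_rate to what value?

policy_rate = 1

Substituting into the wages equation gives wages = -3*policy_rate - 10.
This gives demand = 9*policy_rate + 24.
Substituting into the inflation equation gives inflation = 36*policy_rate + 94.
Solve 36*policy_rate + 94 = 130: policy_rate = (130 - 94) / 36 = 1.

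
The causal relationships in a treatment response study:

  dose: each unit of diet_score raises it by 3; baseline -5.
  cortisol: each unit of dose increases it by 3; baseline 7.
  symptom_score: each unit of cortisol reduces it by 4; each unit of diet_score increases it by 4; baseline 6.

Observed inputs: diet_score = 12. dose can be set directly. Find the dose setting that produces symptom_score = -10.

Intervening on dose fixes its value directly, overriding its dependence on diet_score.
Substituting into the symptom_score equation gives symptom_score = -12*dose + 26.
Solve -12*dose + 26 = -10: dose = (-10 - 26) / -12 = 3.

dose = 3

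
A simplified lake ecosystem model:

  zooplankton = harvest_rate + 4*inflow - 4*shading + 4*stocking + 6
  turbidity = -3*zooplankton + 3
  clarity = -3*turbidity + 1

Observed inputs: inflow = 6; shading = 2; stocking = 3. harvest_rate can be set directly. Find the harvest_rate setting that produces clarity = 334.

Substituting into the zooplankton equation gives zooplankton = harvest_rate + 34.
Substituting into the turbidity equation gives turbidity = -3*harvest_rate - 99.
Substituting into the clarity equation gives clarity = 9*harvest_rate + 298.
Solve 9*harvest_rate + 298 = 334: harvest_rate = (334 - 298) / 9 = 4.

harvest_rate = 4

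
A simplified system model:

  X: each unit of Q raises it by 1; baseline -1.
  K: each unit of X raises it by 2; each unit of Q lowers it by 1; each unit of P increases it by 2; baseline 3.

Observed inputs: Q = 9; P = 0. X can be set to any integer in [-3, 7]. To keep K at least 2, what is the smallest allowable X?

Intervening on X fixes its value directly, overriding its dependence on Q.
Substituting into the K equation gives K = 2*X - 6.
Require 2*X - 6 ≥ 2, so X ≥ 4.
The smallest integer in [-3, 7] satisfying this is 4.

X = 4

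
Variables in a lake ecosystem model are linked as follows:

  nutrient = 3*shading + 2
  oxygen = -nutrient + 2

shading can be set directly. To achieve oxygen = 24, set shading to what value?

Substituting into the oxygen equation gives oxygen = -3*shading.
Solve -3*shading = 24: shading = 24 / -3 = -8.

shading = -8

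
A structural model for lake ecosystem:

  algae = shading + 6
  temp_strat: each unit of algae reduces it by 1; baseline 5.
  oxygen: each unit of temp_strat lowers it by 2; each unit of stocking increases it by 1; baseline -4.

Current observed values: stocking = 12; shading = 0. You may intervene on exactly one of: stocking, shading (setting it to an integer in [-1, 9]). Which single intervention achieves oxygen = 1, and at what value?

Intervening on stocking: with other inputs at their observed values, oxygen = stocking - 2. Solving for 1 gives stocking = 3, within [-1, 9].
Intervening on shading: oxygen = 2*shading + 10. Reaching 1 requires shading = -9/2, not an integer.

set stocking = 3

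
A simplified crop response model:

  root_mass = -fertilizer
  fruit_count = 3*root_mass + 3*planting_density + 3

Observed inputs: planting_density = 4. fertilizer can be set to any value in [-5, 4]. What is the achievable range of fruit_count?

3 to 30

Substituting into the fruit_count equation gives fruit_count = -3*fertilizer + 15.
Linear in fertilizer, so extremes are at the endpoints: fertilizer = -5 gives fruit_count = 30; fertilizer = 4 gives fruit_count = 3.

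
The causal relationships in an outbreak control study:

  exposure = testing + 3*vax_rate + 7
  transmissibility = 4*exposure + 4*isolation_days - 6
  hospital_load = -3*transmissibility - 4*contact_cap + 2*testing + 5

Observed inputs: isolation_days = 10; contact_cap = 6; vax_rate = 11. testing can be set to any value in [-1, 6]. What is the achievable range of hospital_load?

Substituting into the exposure equation gives exposure = testing + 40.
Substituting into the transmissibility equation gives transmissibility = 4*testing + 194.
So hospital_load = -10*testing - 601.
Linear in testing, so extremes are at the endpoints: testing = -1 gives hospital_load = -591; testing = 6 gives hospital_load = -661.

-661 to -591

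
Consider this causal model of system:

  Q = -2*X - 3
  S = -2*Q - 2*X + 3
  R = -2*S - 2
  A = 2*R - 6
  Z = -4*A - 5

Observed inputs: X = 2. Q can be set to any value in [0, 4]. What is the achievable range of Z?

Intervening on Q fixes its value directly, overriding its dependence on X.
Substituting into the S equation gives S = -2*Q - 1.
This gives R = 4*Q.
This gives A = 8*Q - 6.
Substituting into the Z equation gives Z = -32*Q + 19.
Linear in Q, so extremes are at the endpoints: Q = 0 gives Z = 19; Q = 4 gives Z = -109.

-109 to 19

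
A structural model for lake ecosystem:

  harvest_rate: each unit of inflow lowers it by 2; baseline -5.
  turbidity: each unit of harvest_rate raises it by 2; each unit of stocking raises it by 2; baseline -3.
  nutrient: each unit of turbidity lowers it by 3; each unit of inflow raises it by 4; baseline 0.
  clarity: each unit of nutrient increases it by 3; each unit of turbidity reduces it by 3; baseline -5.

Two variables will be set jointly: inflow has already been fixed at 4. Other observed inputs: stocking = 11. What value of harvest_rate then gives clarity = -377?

harvest_rate = 8

With inflow held at 4:
Intervening on harvest_rate fixes its value directly, overriding its dependence on inflow.
Substituting into the turbidity equation gives turbidity = 2*harvest_rate + 19.
Substituting into the nutrient equation gives nutrient = -6*harvest_rate - 41.
This gives clarity = -24*harvest_rate - 185.
Solve -24*harvest_rate - 185 = -377: harvest_rate = (-377 + 185) / -24 = 8.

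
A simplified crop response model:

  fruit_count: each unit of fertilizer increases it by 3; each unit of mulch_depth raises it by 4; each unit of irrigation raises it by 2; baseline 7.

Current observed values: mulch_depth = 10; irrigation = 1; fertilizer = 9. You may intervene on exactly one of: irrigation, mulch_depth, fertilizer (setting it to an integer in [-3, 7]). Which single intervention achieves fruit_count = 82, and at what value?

Intervening on irrigation: with other inputs at their observed values, fruit_count = 2*irrigation + 74. Solving for 82 gives irrigation = 4, within [-3, 7].
Intervening on mulch_depth: fruit_count = 4*mulch_depth + 36. Reaching 82 requires mulch_depth = 23/2, not an integer.
Intervening on fertilizer: fruit_count = 3*fertilizer + 49. Reaching 82 requires fertilizer = 11, outside [-3, 7].

set irrigation = 4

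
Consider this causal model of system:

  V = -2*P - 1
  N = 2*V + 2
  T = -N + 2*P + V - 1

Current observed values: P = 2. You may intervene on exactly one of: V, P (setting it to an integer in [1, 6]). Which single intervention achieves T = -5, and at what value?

set V = 6

Intervening on V: with other inputs at their observed values, T = -V + 1. Solving for -5 gives V = 6, within [1, 6].
Intervening on P: T = 4*P - 2. Reaching -5 requires P = -3/4, not an integer.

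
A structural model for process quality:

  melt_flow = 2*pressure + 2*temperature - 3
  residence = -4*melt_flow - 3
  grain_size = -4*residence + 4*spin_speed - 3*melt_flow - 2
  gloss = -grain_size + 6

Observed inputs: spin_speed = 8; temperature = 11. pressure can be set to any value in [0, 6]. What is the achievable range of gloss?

-439 to -283

Substituting into the melt_flow equation gives melt_flow = 2*pressure + 19.
Substituting into the residence equation gives residence = -8*pressure - 79.
Substituting into the grain_size equation gives grain_size = 26*pressure + 289.
So gloss = -26*pressure - 283.
Linear in pressure, so extremes are at the endpoints: pressure = 0 gives gloss = -283; pressure = 6 gives gloss = -439.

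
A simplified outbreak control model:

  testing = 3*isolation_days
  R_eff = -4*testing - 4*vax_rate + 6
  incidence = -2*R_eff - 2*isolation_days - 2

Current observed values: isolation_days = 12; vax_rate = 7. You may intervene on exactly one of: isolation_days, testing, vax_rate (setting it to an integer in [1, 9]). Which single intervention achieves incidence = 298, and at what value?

Intervening on isolation_days: incidence = 22*isolation_days + 42. Reaching 298 requires isolation_days = 128/11, not an integer.
Intervening on testing: incidence = 8*testing + 18. Reaching 298 requires testing = 35, outside [1, 9].
Intervening on vax_rate: with other inputs at their observed values, incidence = 8*vax_rate + 250. Solving for 298 gives vax_rate = 6, within [1, 9].

set vax_rate = 6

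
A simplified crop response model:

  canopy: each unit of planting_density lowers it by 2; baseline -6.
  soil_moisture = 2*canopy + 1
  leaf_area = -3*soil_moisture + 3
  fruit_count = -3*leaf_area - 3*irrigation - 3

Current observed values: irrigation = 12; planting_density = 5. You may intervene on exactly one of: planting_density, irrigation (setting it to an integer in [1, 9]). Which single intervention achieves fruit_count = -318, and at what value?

Intervening on planting_density: fruit_count = -36*planting_density - 147. Reaching -318 requires planting_density = 19/4, not an integer.
Intervening on irrigation: with other inputs at their observed values, fruit_count = -3*irrigation - 291. Solving for -318 gives irrigation = 9, within [1, 9].

set irrigation = 9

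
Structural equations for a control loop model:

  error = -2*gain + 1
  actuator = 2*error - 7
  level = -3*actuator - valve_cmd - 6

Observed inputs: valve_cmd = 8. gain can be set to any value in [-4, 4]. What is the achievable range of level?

Substituting into the actuator equation gives actuator = -4*gain - 5.
level becomes 12*gain + 1.
Linear in gain, so extremes are at the endpoints: gain = -4 gives level = -47; gain = 4 gives level = 49.

-47 to 49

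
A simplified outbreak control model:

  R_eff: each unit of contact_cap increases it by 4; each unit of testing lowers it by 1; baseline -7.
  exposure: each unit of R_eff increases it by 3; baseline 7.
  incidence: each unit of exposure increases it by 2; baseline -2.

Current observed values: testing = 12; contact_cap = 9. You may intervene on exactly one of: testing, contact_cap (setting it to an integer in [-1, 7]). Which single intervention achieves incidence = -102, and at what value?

Intervening on testing: incidence = -6*testing + 186. Reaching -102 requires testing = 48, outside [-1, 7].
Intervening on contact_cap: with other inputs at their observed values, incidence = 24*contact_cap - 102. Solving for -102 gives contact_cap = 0, within [-1, 7].

set contact_cap = 0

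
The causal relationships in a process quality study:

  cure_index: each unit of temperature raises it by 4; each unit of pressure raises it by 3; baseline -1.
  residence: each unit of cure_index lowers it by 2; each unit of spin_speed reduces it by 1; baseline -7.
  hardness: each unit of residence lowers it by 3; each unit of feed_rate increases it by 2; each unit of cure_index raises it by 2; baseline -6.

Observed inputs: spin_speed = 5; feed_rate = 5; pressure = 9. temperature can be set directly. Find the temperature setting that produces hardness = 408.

Substituting into the cure_index equation gives cure_index = 4*temperature + 26.
Substituting into the residence equation gives residence = -8*temperature - 64.
Substituting into the hardness equation gives hardness = 32*temperature + 248.
Solve 32*temperature + 248 = 408: temperature = (408 - 248) / 32 = 5.

temperature = 5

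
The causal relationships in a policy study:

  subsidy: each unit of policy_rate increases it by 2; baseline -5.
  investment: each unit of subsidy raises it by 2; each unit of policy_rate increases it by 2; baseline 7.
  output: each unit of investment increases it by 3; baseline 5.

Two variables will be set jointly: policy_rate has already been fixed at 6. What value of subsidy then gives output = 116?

subsidy = 9

With policy_rate held at 6:
Intervening on subsidy fixes its value directly, overriding its dependence on policy_rate.
Substituting into the investment equation gives investment = 2*subsidy + 19.
Substituting into the output equation gives output = 6*subsidy + 62.
Solve 6*subsidy + 62 = 116: subsidy = (116 - 62) / 6 = 9.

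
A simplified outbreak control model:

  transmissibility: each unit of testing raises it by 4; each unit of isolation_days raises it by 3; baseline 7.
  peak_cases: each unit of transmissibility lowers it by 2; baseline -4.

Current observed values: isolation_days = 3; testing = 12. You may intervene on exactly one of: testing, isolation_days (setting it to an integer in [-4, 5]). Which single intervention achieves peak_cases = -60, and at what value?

Intervening on testing: with other inputs at their observed values, peak_cases = -8*testing - 36. Solving for -60 gives testing = 3, within [-4, 5].
Intervening on isolation_days: peak_cases = -6*isolation_days - 114. Reaching -60 requires isolation_days = -9, outside [-4, 5].

set testing = 3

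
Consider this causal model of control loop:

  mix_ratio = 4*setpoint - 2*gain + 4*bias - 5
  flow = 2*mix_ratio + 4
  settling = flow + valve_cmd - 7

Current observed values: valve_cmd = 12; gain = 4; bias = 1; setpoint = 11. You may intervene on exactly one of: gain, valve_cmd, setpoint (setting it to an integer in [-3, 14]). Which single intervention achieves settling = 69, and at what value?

set valve_cmd = 2

Intervening on gain: settling = -4*gain + 95. Reaching 69 requires gain = 13/2, not an integer.
Intervening on valve_cmd: with other inputs at their observed values, settling = valve_cmd + 67. Solving for 69 gives valve_cmd = 2, within [-3, 14].
Intervening on setpoint: settling = 8*setpoint - 9. Reaching 69 requires setpoint = 39/4, not an integer.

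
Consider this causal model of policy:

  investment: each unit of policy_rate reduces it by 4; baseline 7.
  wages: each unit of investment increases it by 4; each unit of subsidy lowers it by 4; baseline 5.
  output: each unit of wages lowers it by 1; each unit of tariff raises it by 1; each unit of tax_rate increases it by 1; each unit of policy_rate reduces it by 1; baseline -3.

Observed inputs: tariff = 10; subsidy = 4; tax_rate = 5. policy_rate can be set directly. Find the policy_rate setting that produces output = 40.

Substituting into the wages equation gives wages = -16*policy_rate + 17.
Substituting into the output equation gives output = 15*policy_rate - 5.
Solve 15*policy_rate - 5 = 40: policy_rate = (40 + 5) / 15 = 3.

policy_rate = 3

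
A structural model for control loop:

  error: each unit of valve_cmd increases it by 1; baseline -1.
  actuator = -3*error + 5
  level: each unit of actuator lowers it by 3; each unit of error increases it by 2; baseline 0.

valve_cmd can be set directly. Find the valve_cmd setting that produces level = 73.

Substituting into the actuator equation gives actuator = -3*valve_cmd + 8.
Substituting into the level equation gives level = 11*valve_cmd - 26.
Solve 11*valve_cmd - 26 = 73: valve_cmd = (73 + 26) / 11 = 9.

valve_cmd = 9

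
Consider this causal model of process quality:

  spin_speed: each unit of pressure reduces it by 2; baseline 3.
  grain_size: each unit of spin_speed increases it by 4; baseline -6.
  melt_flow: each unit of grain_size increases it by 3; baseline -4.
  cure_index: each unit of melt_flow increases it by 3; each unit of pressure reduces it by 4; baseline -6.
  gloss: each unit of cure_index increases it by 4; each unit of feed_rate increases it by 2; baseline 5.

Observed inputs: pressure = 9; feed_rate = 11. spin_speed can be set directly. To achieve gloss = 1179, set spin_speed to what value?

Intervening on spin_speed fixes its value directly, overriding its dependence on pressure.
Substituting into the melt_flow equation gives melt_flow = 12*spin_speed - 22.
Substituting into the cure_index equation gives cure_index = 36*spin_speed - 108.
Substituting into the gloss equation gives gloss = 144*spin_speed - 405.
Solve 144*spin_speed - 405 = 1179: spin_speed = (1179 + 405) / 144 = 11.

spin_speed = 11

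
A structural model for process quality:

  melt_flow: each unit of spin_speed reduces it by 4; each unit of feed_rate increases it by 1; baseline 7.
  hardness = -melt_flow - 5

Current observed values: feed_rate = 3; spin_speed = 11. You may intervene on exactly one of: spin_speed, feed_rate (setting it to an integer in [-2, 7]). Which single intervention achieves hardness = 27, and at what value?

set feed_rate = 5

Intervening on spin_speed: hardness = 4*spin_speed - 15. Reaching 27 requires spin_speed = 21/2, not an integer.
Intervening on feed_rate: with other inputs at their observed values, hardness = -feed_rate + 32. Solving for 27 gives feed_rate = 5, within [-2, 7].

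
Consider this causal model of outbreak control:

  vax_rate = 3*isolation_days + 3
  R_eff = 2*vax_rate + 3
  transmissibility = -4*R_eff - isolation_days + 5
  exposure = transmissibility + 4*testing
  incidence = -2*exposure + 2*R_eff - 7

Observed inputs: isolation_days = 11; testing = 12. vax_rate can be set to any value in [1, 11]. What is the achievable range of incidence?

-41 to 159

Intervening on vax_rate fixes its value directly, overriding its dependence on isolation_days.
Substituting into the transmissibility equation gives transmissibility = -8*vax_rate - 18.
exposure becomes -8*vax_rate + 30.
So incidence = 20*vax_rate - 61.
Linear in vax_rate, so extremes are at the endpoints: vax_rate = 1 gives incidence = -41; vax_rate = 11 gives incidence = 159.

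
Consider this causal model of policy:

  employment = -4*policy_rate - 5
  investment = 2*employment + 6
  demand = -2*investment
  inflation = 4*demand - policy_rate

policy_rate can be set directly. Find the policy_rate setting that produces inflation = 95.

Substituting into the investment equation gives investment = -8*policy_rate - 4.
Substituting into the demand equation gives demand = 16*policy_rate + 8.
This gives inflation = 63*policy_rate + 32.
Solve 63*policy_rate + 32 = 95: policy_rate = (95 - 32) / 63 = 1.

policy_rate = 1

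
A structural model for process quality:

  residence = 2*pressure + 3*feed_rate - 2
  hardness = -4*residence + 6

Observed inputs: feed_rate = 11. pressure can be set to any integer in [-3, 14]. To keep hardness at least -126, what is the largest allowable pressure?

Substituting into the residence equation gives residence = 2*pressure + 31.
Substituting into the hardness equation gives hardness = -8*pressure - 118.
Require -8*pressure - 118 ≥ -126, so pressure ≤ 1.
The largest integer in [-3, 14] satisfying this is 1.

pressure = 1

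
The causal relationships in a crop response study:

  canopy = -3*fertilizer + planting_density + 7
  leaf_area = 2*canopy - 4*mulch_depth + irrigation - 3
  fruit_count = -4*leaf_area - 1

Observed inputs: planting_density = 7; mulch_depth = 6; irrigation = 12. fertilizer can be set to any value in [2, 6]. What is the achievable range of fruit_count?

Substituting into the canopy equation gives canopy = -3*fertilizer + 14.
This gives leaf_area = -6*fertilizer + 13.
So fruit_count = 24*fertilizer - 53.
Linear in fertilizer, so extremes are at the endpoints: fertilizer = 2 gives fruit_count = -5; fertilizer = 6 gives fruit_count = 91.

-5 to 91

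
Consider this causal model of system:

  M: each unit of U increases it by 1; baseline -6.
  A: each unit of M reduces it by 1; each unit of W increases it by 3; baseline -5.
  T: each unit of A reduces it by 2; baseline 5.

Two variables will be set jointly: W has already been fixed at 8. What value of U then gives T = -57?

U = -6

With W held at 8:
Substituting into the A equation gives A = -U + 25.
Substituting into the T equation gives T = 2*U - 45.
Solve 2*U - 45 = -57: U = (-57 + 45) / 2 = -6.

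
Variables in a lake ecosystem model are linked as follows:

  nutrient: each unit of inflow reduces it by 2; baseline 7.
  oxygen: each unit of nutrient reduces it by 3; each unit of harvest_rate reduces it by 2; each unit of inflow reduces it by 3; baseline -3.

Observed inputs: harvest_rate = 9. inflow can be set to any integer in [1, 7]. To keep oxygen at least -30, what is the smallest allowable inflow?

Substituting into the oxygen equation gives oxygen = 3*inflow - 42.
Require 3*inflow - 42 ≥ -30, so inflow ≥ 4.
The smallest integer in [1, 7] satisfying this is 4.

inflow = 4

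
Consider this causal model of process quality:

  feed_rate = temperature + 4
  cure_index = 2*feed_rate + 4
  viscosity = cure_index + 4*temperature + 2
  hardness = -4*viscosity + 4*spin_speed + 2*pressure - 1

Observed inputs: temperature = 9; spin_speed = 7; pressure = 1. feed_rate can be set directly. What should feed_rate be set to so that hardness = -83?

Intervening on feed_rate fixes its value directly, overriding its dependence on temperature.
Substituting into the viscosity equation gives viscosity = 2*feed_rate + 42.
So hardness = -8*feed_rate - 139.
Solve -8*feed_rate - 139 = -83: feed_rate = (-83 + 139) / -8 = -7.

feed_rate = -7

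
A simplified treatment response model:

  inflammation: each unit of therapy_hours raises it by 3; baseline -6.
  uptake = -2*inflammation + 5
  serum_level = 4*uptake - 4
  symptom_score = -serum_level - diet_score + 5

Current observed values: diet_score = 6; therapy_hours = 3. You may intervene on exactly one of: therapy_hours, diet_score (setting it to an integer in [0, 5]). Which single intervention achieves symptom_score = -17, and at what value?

set therapy_hours = 2

Intervening on therapy_hours: with other inputs at their observed values, symptom_score = 24*therapy_hours - 65. Solving for -17 gives therapy_hours = 2, within [0, 5].
Intervening on diet_score: symptom_score = -diet_score + 13. Reaching -17 requires diet_score = 30, outside [0, 5].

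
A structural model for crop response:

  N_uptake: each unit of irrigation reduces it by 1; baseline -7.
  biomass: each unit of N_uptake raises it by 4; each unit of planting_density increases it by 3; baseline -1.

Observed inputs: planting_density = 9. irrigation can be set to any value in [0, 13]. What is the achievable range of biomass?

Substituting into the biomass equation gives biomass = -4*irrigation - 2.
Linear in irrigation, so extremes are at the endpoints: irrigation = 0 gives biomass = -2; irrigation = 13 gives biomass = -54.

-54 to -2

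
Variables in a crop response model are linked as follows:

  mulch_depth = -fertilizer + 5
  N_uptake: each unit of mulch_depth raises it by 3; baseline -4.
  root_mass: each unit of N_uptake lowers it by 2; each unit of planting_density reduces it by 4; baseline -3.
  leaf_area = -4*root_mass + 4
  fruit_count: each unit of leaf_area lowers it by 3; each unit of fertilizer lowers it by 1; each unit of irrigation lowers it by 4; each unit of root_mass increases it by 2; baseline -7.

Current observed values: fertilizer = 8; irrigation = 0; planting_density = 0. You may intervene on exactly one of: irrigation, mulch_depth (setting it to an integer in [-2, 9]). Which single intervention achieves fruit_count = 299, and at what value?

set irrigation = -1

Intervening on irrigation: with other inputs at their observed values, fruit_count = -4*irrigation + 295. Solving for 299 gives irrigation = -1, within [-2, 9].
Intervening on mulch_depth: fruit_count = -84*mulch_depth + 43. Reaching 299 requires mulch_depth = -64/21, not an integer.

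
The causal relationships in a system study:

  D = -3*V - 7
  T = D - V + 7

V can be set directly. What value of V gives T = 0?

Substituting into the T equation gives T = -4*V.
Solve -4*V = 0: V = 0 / -4 = 0.

V = 0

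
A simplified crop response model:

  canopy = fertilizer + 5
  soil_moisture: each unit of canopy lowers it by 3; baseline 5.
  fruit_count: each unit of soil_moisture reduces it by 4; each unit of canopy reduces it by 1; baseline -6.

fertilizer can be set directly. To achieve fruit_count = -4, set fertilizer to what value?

Substituting into the soil_moisture equation gives soil_moisture = -3*fertilizer - 10.
Substituting into the fruit_count equation gives fruit_count = 11*fertilizer + 29.
Solve 11*fertilizer + 29 = -4: fertilizer = (-4 - 29) / 11 = -3.

fertilizer = -3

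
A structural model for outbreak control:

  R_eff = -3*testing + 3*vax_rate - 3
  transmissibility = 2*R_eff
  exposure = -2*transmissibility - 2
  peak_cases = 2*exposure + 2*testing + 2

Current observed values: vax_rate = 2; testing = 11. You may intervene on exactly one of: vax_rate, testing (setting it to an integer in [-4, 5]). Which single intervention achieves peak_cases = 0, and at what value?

Intervening on vax_rate: peak_cases = -24*vax_rate + 308. Reaching 0 requires vax_rate = 77/6, not an integer.
Intervening on testing: with other inputs at their observed values, peak_cases = 26*testing - 26. Solving for 0 gives testing = 1, within [-4, 5].

set testing = 1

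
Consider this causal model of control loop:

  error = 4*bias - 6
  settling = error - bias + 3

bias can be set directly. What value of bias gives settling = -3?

Substituting into the settling equation gives settling = 3*bias - 3.
Solve 3*bias - 3 = -3: bias = (-3 + 3) / 3 = 0.

bias = 0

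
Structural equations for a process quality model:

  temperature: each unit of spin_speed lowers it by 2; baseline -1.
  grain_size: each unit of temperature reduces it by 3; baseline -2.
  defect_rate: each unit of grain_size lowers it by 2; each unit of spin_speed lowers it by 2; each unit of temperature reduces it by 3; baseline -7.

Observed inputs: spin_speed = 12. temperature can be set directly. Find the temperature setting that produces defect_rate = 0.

temperature = 9

Intervening on temperature fixes its value directly, overriding its dependence on spin_speed.
Substituting into the defect_rate equation gives defect_rate = 3*temperature - 27.
Solve 3*temperature - 27 = 0: temperature = (0 + 27) / 3 = 9.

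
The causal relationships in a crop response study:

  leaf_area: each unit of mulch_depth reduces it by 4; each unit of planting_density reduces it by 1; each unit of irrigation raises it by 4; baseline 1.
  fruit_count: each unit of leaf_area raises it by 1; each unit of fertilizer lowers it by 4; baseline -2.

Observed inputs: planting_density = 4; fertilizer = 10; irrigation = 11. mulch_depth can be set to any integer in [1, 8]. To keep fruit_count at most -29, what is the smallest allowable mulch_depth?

mulch_depth = 7

Substituting into the leaf_area equation gives leaf_area = -4*mulch_depth + 41.
So fruit_count = -4*mulch_depth - 1.
Require -4*mulch_depth - 1 ≤ -29, so mulch_depth ≥ 7.
The smallest integer in [1, 8] satisfying this is 7.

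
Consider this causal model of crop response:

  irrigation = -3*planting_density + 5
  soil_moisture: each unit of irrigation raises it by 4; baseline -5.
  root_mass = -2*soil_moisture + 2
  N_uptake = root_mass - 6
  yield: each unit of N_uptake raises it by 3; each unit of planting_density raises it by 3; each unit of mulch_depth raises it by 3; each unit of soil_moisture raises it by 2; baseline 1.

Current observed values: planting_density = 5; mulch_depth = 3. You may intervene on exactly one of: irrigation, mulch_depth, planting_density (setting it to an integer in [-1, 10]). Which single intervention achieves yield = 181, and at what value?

Intervening on irrigation: yield = -16*irrigation + 33. Reaching 181 requires irrigation = -37/4, not an integer.
Intervening on mulch_depth: with other inputs at their observed values, yield = 3*mulch_depth + 184. Solving for 181 gives mulch_depth = -1, within [-1, 10].
Intervening on planting_density: yield = 51*planting_density - 62. Reaching 181 requires planting_density = 81/17, not an integer.

set mulch_depth = -1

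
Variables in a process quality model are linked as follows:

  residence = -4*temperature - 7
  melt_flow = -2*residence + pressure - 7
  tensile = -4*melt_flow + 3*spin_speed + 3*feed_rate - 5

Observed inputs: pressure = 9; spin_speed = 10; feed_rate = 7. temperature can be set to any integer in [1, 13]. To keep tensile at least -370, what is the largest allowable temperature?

temperature = 11

Substituting into the melt_flow equation gives melt_flow = 8*temperature + 16.
tensile becomes -32*temperature - 18.
Require -32*temperature - 18 ≥ -370, so temperature ≤ 11.
The largest integer in [1, 13] satisfying this is 11.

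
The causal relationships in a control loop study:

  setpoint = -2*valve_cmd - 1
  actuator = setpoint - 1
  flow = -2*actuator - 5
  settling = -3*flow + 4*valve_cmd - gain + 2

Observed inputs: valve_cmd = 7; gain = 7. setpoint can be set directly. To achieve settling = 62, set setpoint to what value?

setpoint = 5

Intervening on setpoint fixes its value directly, overriding its dependence on valve_cmd.
Substituting into the flow equation gives flow = -2*setpoint - 3.
settling becomes 6*setpoint + 32.
Solve 6*setpoint + 32 = 62: setpoint = (62 - 32) / 6 = 5.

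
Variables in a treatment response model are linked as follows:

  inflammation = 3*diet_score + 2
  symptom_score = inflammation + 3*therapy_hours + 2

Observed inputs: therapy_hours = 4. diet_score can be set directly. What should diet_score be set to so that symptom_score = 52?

diet_score = 12

Substituting into the symptom_score equation gives symptom_score = 3*diet_score + 16.
Solve 3*diet_score + 16 = 52: diet_score = (52 - 16) / 3 = 12.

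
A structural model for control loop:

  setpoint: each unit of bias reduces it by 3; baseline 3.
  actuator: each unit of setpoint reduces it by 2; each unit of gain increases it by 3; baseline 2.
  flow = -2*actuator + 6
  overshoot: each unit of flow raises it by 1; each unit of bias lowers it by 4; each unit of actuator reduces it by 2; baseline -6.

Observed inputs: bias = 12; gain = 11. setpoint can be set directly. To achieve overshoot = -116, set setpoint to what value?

Intervening on setpoint fixes its value directly, overriding its dependence on bias.
Substituting into the actuator equation gives actuator = -2*setpoint + 35.
Substituting into the flow equation gives flow = 4*setpoint - 64.
Substituting into the overshoot equation gives overshoot = 8*setpoint - 188.
Solve 8*setpoint - 188 = -116: setpoint = (-116 + 188) / 8 = 9.

setpoint = 9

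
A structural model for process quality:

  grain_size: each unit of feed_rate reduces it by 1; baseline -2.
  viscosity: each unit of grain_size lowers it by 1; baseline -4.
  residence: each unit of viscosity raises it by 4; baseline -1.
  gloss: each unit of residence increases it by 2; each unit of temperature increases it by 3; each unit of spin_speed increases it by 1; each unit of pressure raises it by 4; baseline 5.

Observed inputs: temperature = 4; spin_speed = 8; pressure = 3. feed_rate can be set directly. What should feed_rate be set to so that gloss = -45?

Substituting into the viscosity equation gives viscosity = feed_rate - 2.
Substituting into the residence equation gives residence = 4*feed_rate - 9.
Substituting into the gloss equation gives gloss = 8*feed_rate + 19.
Solve 8*feed_rate + 19 = -45: feed_rate = (-45 - 19) / 8 = -8.

feed_rate = -8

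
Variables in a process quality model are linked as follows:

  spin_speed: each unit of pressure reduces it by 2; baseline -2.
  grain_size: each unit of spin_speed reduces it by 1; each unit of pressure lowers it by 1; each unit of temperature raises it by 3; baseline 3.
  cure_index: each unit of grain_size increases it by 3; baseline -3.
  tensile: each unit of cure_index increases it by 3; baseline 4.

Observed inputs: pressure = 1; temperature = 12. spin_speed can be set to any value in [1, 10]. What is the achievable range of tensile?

Intervening on spin_speed fixes its value directly, overriding its dependence on pressure.
Substituting into the grain_size equation gives grain_size = -spin_speed + 38.
This gives cure_index = -3*spin_speed + 111.
Substituting into the tensile equation gives tensile = -9*spin_speed + 337.
Linear in spin_speed, so extremes are at the endpoints: spin_speed = 1 gives tensile = 328; spin_speed = 10 gives tensile = 247.

247 to 328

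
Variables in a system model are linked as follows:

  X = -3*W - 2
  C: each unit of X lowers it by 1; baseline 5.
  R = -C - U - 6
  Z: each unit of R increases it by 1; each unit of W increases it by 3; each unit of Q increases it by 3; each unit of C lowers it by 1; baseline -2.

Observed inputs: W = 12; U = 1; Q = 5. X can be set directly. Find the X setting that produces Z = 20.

Intervening on X fixes its value directly, overriding its dependence on W.
Substituting into the R equation gives R = X - 12.
Substituting into the Z equation gives Z = 2*X + 32.
Solve 2*X + 32 = 20: X = (20 - 32) / 2 = -6.

X = -6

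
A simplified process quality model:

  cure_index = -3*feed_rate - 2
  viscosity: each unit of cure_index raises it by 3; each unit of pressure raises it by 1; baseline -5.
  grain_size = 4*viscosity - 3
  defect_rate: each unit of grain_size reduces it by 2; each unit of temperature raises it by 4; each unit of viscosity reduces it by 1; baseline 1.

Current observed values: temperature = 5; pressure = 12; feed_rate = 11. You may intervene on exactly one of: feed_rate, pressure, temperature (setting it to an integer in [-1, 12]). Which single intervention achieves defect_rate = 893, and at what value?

set temperature = 1

Intervening on feed_rate: defect_rate = 81*feed_rate + 18. Reaching 893 requires feed_rate = 875/81, not an integer.
Intervening on pressure: defect_rate = -9*pressure + 1017. Reaching 893 requires pressure = 124/9, not an integer.
Intervening on temperature: with other inputs at their observed values, defect_rate = 4*temperature + 889. Solving for 893 gives temperature = 1, within [-1, 12].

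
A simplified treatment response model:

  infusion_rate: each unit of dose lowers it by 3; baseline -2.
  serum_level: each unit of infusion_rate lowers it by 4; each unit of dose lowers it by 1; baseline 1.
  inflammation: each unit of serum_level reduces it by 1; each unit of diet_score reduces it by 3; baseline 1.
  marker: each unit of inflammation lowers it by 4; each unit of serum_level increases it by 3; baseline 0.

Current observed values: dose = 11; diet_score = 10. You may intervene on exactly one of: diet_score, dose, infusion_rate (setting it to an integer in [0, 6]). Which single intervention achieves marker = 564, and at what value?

Intervening on diet_score: marker = 12*diet_score + 906. Reaching 564 requires diet_score = -57/2, not an integer.
Intervening on dose: with other inputs at their observed values, marker = 77*dose + 179. Solving for 564 gives dose = 5, within [0, 6].
Intervening on infusion_rate: marker = -28*infusion_rate + 46. Reaching 564 requires infusion_rate = -37/2, not an integer.

set dose = 5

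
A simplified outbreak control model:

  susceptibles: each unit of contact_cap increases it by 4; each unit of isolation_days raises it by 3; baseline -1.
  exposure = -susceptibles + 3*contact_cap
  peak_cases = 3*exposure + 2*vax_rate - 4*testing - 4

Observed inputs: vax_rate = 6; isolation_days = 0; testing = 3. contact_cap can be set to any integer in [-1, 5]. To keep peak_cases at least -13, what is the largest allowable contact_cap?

contact_cap = 4

Substituting into the susceptibles equation gives susceptibles = 4*contact_cap - 1.
Substituting into the exposure equation gives exposure = -contact_cap + 1.
Substituting into the peak_cases equation gives peak_cases = -3*contact_cap - 1.
Require -3*contact_cap - 1 ≥ -13, so contact_cap ≤ 4.
The largest integer in [-1, 5] satisfying this is 4.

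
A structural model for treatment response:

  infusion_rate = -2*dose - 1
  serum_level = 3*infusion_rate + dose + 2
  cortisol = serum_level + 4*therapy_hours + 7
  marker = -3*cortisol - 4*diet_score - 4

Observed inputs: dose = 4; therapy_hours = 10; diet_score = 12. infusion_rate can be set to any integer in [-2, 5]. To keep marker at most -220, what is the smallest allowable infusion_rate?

infusion_rate = 1

Intervening on infusion_rate fixes its value directly, overriding its dependence on dose.
Substituting into the serum_level equation gives serum_level = 3*infusion_rate + 6.
This gives cortisol = 3*infusion_rate + 53.
So marker = -9*infusion_rate - 211.
Require -9*infusion_rate - 211 ≤ -220, so infusion_rate ≥ 1.
The smallest integer in [-2, 5] satisfying this is 1.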